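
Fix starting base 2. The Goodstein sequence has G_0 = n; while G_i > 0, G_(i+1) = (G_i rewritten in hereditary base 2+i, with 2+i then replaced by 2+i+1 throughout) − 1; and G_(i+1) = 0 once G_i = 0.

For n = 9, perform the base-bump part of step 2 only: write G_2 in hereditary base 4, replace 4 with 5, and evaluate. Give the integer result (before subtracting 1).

9843

9 —HB2→ 2^(2 + 1) + 1 —bump→ 3^(3 + 1) + 1 = 82 —(−1)→ 81
81 —HB3→ 3^(3 + 1) —bump→ 4^(4 + 1) = 1024 —(−1)→ 1023
1023 —HB4→ 3·4^4 + 3·4^3 + 3·4^2 + 3·4 + 3 —bump→ 3·5^5 + 3·5^3 + 3·5^2 + 3·5 + 3 = 9843 —(−1)→ 9842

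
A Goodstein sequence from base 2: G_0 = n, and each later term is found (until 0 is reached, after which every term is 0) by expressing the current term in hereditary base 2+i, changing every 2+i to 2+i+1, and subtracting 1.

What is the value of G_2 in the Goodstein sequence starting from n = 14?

1281

G_0=14  [base 2] 2^(2 + 1) + 2^2 + 2  →[2↦3]→  3^(3 + 1) + 3^3 + 3 = 111  −1 ⇒ G_1=110
G_1=110  [base 3] 3^(3 + 1) + 3^3 + 2  →[3↦4]→  4^(4 + 1) + 4^4 + 2 = 1282  −1 ⇒ G_2=1281
G_2=1281  [base 4] 4^(4 + 1) + 4^4 + 1  →[4↦5]→  5^(5 + 1) + 5^5 + 1 = 18751  −1 ⇒ G_3=18750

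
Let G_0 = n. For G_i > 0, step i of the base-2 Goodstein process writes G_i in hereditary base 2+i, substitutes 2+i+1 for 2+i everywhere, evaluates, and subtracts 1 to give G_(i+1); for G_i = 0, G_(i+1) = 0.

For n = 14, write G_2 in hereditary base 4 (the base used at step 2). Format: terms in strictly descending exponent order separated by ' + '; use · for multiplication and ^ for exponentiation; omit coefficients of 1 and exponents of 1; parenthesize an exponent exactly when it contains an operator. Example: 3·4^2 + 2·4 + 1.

G_0=14  [base 2] 2^(2 + 1) + 2^2 + 2  →[2↦3]→  3^(3 + 1) + 3^3 + 3 = 111  −1 ⇒ G_1=110
G_1=110  [base 3] 3^(3 + 1) + 3^3 + 2  →[3↦4]→  4^(4 + 1) + 4^4 + 2 = 1282  −1 ⇒ G_2=1281
G_2=1281  [base 4] 4^(4 + 1) + 4^4 + 1  →[4↦5]→  5^(5 + 1) + 5^5 + 1 = 18751  −1 ⇒ G_3=18750

4^(4 + 1) + 4^4 + 1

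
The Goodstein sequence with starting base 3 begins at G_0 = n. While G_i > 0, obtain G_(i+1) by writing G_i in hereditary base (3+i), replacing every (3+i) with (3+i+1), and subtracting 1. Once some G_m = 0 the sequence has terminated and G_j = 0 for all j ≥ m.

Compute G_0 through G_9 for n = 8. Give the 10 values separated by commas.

step 0: 8 = 2·3 + 2; sub 4 for 3: 2·4 + 2; = 10; G_1 = 10−1 = 9
step 1: 9 = 2·4 + 1; sub 5 for 4: 2·5 + 1; = 11; G_2 = 11−1 = 10
step 2: 10 = 2·5; sub 6 for 5: 2·6; = 12; G_3 = 12−1 = 11
step 3: 11 = 6 + 5; sub 7 for 6: 7 + 5; = 12; G_4 = 12−1 = 11
step 4: 11 = 7 + 4; sub 8 for 7: 8 + 4; = 12; G_5 = 12−1 = 11
step 5: 11 = 8 + 3; sub 9 for 8: 9 + 3; = 12; G_6 = 12−1 = 11
step 6: 11 = 9 + 2; sub 10 for 9: 10 + 2; = 12; G_7 = 12−1 = 11
step 7: 11 = 10 + 1; sub 11 for 10: 11 + 1; = 12; G_8 = 12−1 = 11
step 8: 11 = 11; sub 12 for 11: 12; = 12; G_9 = 12−1 = 11

8, 9, 10, 11, 11, 11, 11, 11, 11, 11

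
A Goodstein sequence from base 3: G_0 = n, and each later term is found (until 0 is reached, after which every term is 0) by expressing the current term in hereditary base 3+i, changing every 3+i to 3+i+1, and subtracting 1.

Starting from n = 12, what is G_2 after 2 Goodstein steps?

G_0=12  [base 3] 3^2 + 3  →[3↦4]→  4^2 + 4 = 20  −1 ⇒ G_1=19
G_1=19  [base 4] 4^2 + 3  →[4↦5]→  5^2 + 3 = 28  −1 ⇒ G_2=27
G_2=27  [base 5] 5^2 + 2  →[5↦6]→  6^2 + 2 = 38  −1 ⇒ G_3=37

27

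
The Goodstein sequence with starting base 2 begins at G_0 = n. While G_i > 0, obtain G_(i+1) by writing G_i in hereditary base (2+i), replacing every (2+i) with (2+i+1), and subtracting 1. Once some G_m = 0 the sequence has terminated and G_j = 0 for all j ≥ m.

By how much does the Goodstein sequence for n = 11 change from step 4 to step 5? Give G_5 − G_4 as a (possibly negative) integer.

5484864

base 2: 11 = 2^(2 + 1) + 2 + 1; at 3: 3^(3 + 1) + 3 + 1 = 85; next = 84
base 3: 84 = 3^(3 + 1) + 3; at 4: 4^(4 + 1) + 4 = 1028; next = 1027
base 4: 1027 = 4^(4 + 1) + 3; at 5: 5^(5 + 1) + 3 = 15628; next = 15627
base 5: 15627 = 5^(5 + 1) + 2; at 6: 6^(6 + 1) + 2 = 279938; next = 279937
base 6: 279937 = 6^(6 + 1) + 1; at 7: 7^(7 + 1) + 1 = 5764802; next = 5764801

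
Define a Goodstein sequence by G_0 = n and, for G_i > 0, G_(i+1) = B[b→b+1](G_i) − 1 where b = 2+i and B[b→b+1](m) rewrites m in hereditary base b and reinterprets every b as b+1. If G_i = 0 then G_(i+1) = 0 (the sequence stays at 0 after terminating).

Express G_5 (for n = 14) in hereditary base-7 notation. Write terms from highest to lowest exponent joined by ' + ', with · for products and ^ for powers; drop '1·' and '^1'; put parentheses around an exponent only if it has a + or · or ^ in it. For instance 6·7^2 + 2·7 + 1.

i=0: 14 = 2^(2 + 1) + 2^2 + 2 (b=2); 2→3: 3^(3 + 1) + 3^3 + 3 = 111; 111−1 = 110
i=1: 110 = 3^(3 + 1) + 3^3 + 2 (b=3); 3→4: 4^(4 + 1) + 4^4 + 2 = 1282; 1282−1 = 1281
i=2: 1281 = 4^(4 + 1) + 4^4 + 1 (b=4); 4→5: 5^(5 + 1) + 5^5 + 1 = 18751; 18751−1 = 18750
i=3: 18750 = 5^(5 + 1) + 5^5 (b=5); 5→6: 6^(6 + 1) + 6^6 = 326592; 326592−1 = 326591
i=4: 326591 = 6^(6 + 1) + 5·6^5 + 5·6^4 + 5·6^3 + 5·6^2 + 5·6 + 5 (b=6); 6→7: 7^(7 + 1) + 5·7^5 + 5·7^4 + 5·7^3 + 5·7^2 + 5·7 + 5 = 5862841; 5862841−1 = 5862840

7^(7 + 1) + 5·7^5 + 5·7^4 + 5·7^3 + 5·7^2 + 5·7 + 4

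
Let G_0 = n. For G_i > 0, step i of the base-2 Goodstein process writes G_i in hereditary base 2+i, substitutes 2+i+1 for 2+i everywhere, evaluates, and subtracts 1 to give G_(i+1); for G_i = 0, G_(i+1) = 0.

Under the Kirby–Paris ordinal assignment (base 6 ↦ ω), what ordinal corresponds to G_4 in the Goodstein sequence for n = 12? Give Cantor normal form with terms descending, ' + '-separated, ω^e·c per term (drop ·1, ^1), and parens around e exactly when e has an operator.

G_0 = 12. HB_2(12) = 2^(2 + 1) + 2^2. Bump = 108. G_1 = 107.
G_1 = 107. HB_3(107) = 3^(3 + 1) + 2·3^2 + 2·3 + 2. Bump = 1066. G_2 = 1065.
G_2 = 1065. HB_4(1065) = 4^(4 + 1) + 2·4^2 + 2·4 + 1. Bump = 15686. G_3 = 15685.
G_3 = 15685. HB_5(15685) = 5^(5 + 1) + 2·5^2 + 2·5. Bump = 280020. G_4 = 280019.
G_4 = 280019. HB_6(280019) = 6^(6 + 1) + 2·6^2 + 6 + 5. Bump = 5764911. G_5 = 5764910.

ω^(ω + 1) + ω^2·2 + ω + 5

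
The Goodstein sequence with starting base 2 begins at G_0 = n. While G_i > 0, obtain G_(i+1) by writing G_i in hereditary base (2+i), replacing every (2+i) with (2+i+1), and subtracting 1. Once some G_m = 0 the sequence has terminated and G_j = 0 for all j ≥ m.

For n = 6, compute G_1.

[0] 6 ≡ 2^2 + 2 (base 2). Lift 3: 30. −1: 29.
[1] 29 ≡ 3^3 + 2 (base 3). Lift 4: 258. −1: 257.

29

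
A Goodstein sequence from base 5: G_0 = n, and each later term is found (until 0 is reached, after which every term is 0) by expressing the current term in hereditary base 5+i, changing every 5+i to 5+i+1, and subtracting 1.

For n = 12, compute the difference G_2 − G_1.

step 0: 12 = 2·5 + 2; sub 6 for 5: 2·6 + 2; = 14; G_1 = 14−1 = 13
step 1: 13 = 2·6 + 1; sub 7 for 6: 2·7 + 1; = 15; G_2 = 15−1 = 14

1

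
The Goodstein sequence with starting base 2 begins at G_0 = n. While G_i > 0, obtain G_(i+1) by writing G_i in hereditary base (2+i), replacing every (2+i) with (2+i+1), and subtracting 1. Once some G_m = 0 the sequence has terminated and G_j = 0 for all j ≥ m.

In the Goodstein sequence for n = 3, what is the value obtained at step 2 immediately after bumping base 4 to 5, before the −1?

3

G_0 = 3. HB_2(3) = 2 + 1. Bump = 4. G_1 = 3.
G_1 = 3. HB_3(3) = 3. Bump = 4. G_2 = 3.
G_2 = 3. HB_4(3) = 3. Bump = 3. G_3 = 2.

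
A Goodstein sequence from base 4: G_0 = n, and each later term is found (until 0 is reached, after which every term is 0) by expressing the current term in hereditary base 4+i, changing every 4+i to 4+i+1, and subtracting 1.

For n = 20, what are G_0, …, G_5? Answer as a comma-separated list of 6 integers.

base 4: 20 = 4^2 + 4; at 5: 5^2 + 5 = 30; next = 29
base 5: 29 = 5^2 + 4; at 6: 6^2 + 4 = 40; next = 39
base 6: 39 = 6^2 + 3; at 7: 7^2 + 3 = 52; next = 51
base 7: 51 = 7^2 + 2; at 8: 8^2 + 2 = 66; next = 65
base 8: 65 = 8^2 + 1; at 9: 9^2 + 1 = 82; next = 81

20, 29, 39, 51, 65, 81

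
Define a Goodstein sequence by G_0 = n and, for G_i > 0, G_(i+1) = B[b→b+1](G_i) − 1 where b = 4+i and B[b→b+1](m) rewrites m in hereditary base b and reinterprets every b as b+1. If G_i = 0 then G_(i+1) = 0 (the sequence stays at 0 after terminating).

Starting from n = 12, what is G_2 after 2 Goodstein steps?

G_0 = 12. HB_4(12) = 3·4. Bump = 15. G_1 = 14.
G_1 = 14. HB_5(14) = 2·5 + 4. Bump = 16. G_2 = 15.
G_2 = 15. HB_6(15) = 2·6 + 3. Bump = 17. G_3 = 16.

15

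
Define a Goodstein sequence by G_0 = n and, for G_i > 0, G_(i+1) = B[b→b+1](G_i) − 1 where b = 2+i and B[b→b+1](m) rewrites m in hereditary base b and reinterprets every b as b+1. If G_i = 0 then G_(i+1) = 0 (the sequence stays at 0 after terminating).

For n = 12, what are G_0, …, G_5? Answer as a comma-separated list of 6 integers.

12, 107, 1065, 15685, 280019, 5764910

G_0 = 12. HB_2(12) = 2^(2 + 1) + 2^2. Bump = 108. G_1 = 107.
G_1 = 107. HB_3(107) = 3^(3 + 1) + 2·3^2 + 2·3 + 2. Bump = 1066. G_2 = 1065.
G_2 = 1065. HB_4(1065) = 4^(4 + 1) + 2·4^2 + 2·4 + 1. Bump = 15686. G_3 = 15685.
G_3 = 15685. HB_5(15685) = 5^(5 + 1) + 2·5^2 + 2·5. Bump = 280020. G_4 = 280019.
G_4 = 280019. HB_6(280019) = 6^(6 + 1) + 2·6^2 + 6 + 5. Bump = 5764911. G_5 = 5764910.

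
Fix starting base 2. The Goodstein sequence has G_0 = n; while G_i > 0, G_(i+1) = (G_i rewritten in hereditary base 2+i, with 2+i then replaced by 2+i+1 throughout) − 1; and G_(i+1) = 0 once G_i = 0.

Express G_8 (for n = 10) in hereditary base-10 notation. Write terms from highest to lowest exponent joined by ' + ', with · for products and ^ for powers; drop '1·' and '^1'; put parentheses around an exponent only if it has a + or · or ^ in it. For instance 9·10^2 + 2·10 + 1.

[0] 10 ≡ 2^(2 + 1) + 2 (base 2). Lift 3: 84. −1: 83.
[1] 83 ≡ 3^(3 + 1) + 2 (base 3). Lift 4: 1026. −1: 1025.
[2] 1025 ≡ 4^(4 + 1) + 1 (base 4). Lift 5: 15626. −1: 15625.
[3] 15625 ≡ 5^(5 + 1) (base 5). Lift 6: 279936. −1: 279935.
[4] 279935 ≡ 5·6^6 + 5·6^5 + 5·6^4 + 5·6^3 + 5·6^2 + 5·6 + 5 (base 6). Lift 7: 4215755. −1: 4215754.
[5] 4215754 ≡ 5·7^7 + 5·7^5 + 5·7^4 + 5·7^3 + 5·7^2 + 5·7 + 4 (base 7). Lift 8: 84073324. −1: 84073323.
[6] 84073323 ≡ 5·8^8 + 5·8^5 + 5·8^4 + 5·8^3 + 5·8^2 + 5·8 + 3 (base 8). Lift 9: 1937434593. −1: 1937434592.
[7] 1937434592 ≡ 5·9^9 + 5·9^5 + 5·9^4 + 5·9^3 + 5·9^2 + 5·9 + 2 (base 9). Lift 10: 50000555552. −1: 50000555551.

5·10^10 + 5·10^5 + 5·10^4 + 5·10^3 + 5·10^2 + 5·10 + 1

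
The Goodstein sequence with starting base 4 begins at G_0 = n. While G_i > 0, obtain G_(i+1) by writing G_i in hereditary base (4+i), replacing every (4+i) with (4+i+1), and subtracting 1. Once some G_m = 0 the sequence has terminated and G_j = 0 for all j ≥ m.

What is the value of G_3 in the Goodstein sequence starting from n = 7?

7

G_0 = 7. HB_4(7) = 4 + 3. Bump = 8. G_1 = 7.
G_1 = 7. HB_5(7) = 5 + 2. Bump = 8. G_2 = 7.
G_2 = 7. HB_6(7) = 6 + 1. Bump = 8. G_3 = 7.
G_3 = 7. HB_7(7) = 7. Bump = 8. G_4 = 7.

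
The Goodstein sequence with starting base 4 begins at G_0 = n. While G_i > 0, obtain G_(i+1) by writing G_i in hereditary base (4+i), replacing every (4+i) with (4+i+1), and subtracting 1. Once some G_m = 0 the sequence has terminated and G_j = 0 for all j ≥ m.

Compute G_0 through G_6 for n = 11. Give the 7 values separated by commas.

(0) 11|_4 = 2·4 + 3 ↦ 2·5 + 3|_5 = 13 ⇒ 12
(1) 12|_5 = 2·5 + 2 ↦ 2·6 + 2|_6 = 14 ⇒ 13
(2) 13|_6 = 2·6 + 1 ↦ 2·7 + 1|_7 = 15 ⇒ 14
(3) 14|_7 = 2·7 ↦ 2·8|_8 = 16 ⇒ 15
(4) 15|_8 = 8 + 7 ↦ 9 + 7|_9 = 16 ⇒ 15
(5) 15|_9 = 9 + 6 ↦ 10 + 6|_10 = 16 ⇒ 15

11, 12, 13, 14, 15, 15, 15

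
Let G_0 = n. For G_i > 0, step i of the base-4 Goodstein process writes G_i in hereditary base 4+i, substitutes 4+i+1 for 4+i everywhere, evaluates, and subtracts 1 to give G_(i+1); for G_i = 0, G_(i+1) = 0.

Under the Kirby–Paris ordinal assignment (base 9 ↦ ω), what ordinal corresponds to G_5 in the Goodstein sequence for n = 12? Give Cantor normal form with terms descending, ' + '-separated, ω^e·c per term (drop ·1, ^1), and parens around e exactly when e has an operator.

ω·2

i=0: 12 = 3·4 (b=4); 4→5: 3·5 = 15; 15−1 = 14
i=1: 14 = 2·5 + 4 (b=5); 5→6: 2·6 + 4 = 16; 16−1 = 15
i=2: 15 = 2·6 + 3 (b=6); 6→7: 2·7 + 3 = 17; 17−1 = 16
i=3: 16 = 2·7 + 2 (b=7); 7→8: 2·8 + 2 = 18; 18−1 = 17
i=4: 17 = 2·8 + 1 (b=8); 8→9: 2·9 + 1 = 19; 19−1 = 18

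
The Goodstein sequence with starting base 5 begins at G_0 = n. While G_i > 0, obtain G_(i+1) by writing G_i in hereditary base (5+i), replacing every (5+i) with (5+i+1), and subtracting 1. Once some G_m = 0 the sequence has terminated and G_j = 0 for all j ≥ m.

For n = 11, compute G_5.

[0] 11 ≡ 2·5 + 1 (base 5). Lift 6: 13. −1: 12.
[1] 12 ≡ 2·6 (base 6). Lift 7: 14. −1: 13.
[2] 13 ≡ 7 + 6 (base 7). Lift 8: 14. −1: 13.
[3] 13 ≡ 8 + 5 (base 8). Lift 9: 14. −1: 13.
[4] 13 ≡ 9 + 4 (base 9). Lift 10: 14. −1: 13.

13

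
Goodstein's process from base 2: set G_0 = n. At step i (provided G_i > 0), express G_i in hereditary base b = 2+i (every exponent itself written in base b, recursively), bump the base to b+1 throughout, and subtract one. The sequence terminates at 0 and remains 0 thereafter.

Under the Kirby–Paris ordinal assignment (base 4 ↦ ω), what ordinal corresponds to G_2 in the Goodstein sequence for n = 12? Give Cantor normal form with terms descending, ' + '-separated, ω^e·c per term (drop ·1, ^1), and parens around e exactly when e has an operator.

G_0=12  [base 2] 2^(2 + 1) + 2^2  →[2↦3]→  3^(3 + 1) + 3^3 = 108  −1 ⇒ G_1=107
G_1=107  [base 3] 3^(3 + 1) + 2·3^2 + 2·3 + 2  →[3↦4]→  4^(4 + 1) + 2·4^2 + 2·4 + 2 = 1066  −1 ⇒ G_2=1065

ω^(ω + 1) + ω^2·2 + ω·2 + 1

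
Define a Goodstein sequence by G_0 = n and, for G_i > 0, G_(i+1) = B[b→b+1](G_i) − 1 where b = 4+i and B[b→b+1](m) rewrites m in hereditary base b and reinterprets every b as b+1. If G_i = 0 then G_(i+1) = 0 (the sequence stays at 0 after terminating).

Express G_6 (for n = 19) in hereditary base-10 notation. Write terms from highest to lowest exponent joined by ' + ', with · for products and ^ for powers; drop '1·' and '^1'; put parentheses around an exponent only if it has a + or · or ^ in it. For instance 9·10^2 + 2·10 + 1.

i=0: 19 = 4^2 + 3 (b=4); 4→5: 5^2 + 3 = 28; 28−1 = 27
i=1: 27 = 5^2 + 2 (b=5); 5→6: 6^2 + 2 = 38; 38−1 = 37
i=2: 37 = 6^2 + 1 (b=6); 6→7: 7^2 + 1 = 50; 50−1 = 49
i=3: 49 = 7^2 (b=7); 7→8: 8^2 = 64; 64−1 = 63
i=4: 63 = 7·8 + 7 (b=8); 8→9: 7·9 + 7 = 70; 70−1 = 69
i=5: 69 = 7·9 + 6 (b=9); 9→10: 7·10 + 6 = 76; 76−1 = 75
i=6: 75 = 7·10 + 5 (b=10); 10→11: 7·11 + 5 = 82; 82−1 = 81

7·10 + 5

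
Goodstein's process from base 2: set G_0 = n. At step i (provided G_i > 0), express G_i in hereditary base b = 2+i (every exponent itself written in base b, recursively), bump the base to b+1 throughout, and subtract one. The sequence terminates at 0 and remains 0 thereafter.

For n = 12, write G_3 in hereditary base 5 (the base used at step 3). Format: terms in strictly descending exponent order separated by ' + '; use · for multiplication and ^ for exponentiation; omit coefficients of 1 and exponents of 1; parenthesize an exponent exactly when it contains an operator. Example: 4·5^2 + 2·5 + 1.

i=0: 12 = 2^(2 + 1) + 2^2 (b=2); 2→3: 3^(3 + 1) + 3^3 = 108; 108−1 = 107
i=1: 107 = 3^(3 + 1) + 2·3^2 + 2·3 + 2 (b=3); 3→4: 4^(4 + 1) + 2·4^2 + 2·4 + 2 = 1066; 1066−1 = 1065
i=2: 1065 = 4^(4 + 1) + 2·4^2 + 2·4 + 1 (b=4); 4→5: 5^(5 + 1) + 2·5^2 + 2·5 + 1 = 15686; 15686−1 = 15685
i=3: 15685 = 5^(5 + 1) + 2·5^2 + 2·5 (b=5); 5→6: 6^(6 + 1) + 2·6^2 + 2·6 = 280020; 280020−1 = 280019

5^(5 + 1) + 2·5^2 + 2·5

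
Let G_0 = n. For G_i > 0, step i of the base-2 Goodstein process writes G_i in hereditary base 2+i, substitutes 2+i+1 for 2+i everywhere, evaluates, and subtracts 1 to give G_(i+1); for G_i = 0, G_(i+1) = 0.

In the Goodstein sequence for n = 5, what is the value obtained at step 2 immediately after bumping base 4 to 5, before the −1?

base 2: 5 = 2^2 + 1; at 3: 3^3 + 1 = 28; next = 27
base 3: 27 = 3^3; at 4: 4^4 = 256; next = 255

468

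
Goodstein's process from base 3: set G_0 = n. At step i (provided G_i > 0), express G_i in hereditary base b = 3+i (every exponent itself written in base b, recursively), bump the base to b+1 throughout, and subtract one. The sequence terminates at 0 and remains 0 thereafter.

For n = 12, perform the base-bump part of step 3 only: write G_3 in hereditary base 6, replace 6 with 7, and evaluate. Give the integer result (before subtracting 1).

50

base 3: 12 = 3^2 + 3; at 4: 4^2 + 4 = 20; next = 19
base 4: 19 = 4^2 + 3; at 5: 5^2 + 3 = 28; next = 27
base 5: 27 = 5^2 + 2; at 6: 6^2 + 2 = 38; next = 37
base 6: 37 = 6^2 + 1; at 7: 7^2 + 1 = 50; next = 49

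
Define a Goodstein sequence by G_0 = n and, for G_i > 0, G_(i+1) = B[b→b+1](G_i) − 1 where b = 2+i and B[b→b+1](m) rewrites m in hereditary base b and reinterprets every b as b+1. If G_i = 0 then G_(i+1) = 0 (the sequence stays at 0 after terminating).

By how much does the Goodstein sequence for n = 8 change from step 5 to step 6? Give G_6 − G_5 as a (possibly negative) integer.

8 —HB2→ 2^(2 + 1) —bump→ 3^(3 + 1) = 81 —(−1)→ 80
80 —HB3→ 2·3^3 + 2·3^2 + 2·3 + 2 —bump→ 2·4^4 + 2·4^2 + 2·4 + 2 = 554 —(−1)→ 553
553 —HB4→ 2·4^4 + 2·4^2 + 2·4 + 1 —bump→ 2·5^5 + 2·5^2 + 2·5 + 1 = 6311 —(−1)→ 6310
6310 —HB5→ 2·5^5 + 2·5^2 + 2·5 —bump→ 2·6^6 + 2·6^2 + 2·6 = 93396 —(−1)→ 93395
93395 —HB6→ 2·6^6 + 2·6^2 + 6 + 5 —bump→ 2·7^7 + 2·7^2 + 7 + 5 = 1647196 —(−1)→ 1647195
1647195 —HB7→ 2·7^7 + 2·7^2 + 7 + 4 —bump→ 2·8^8 + 2·8^2 + 8 + 4 = 33554572 —(−1)→ 33554571

31907376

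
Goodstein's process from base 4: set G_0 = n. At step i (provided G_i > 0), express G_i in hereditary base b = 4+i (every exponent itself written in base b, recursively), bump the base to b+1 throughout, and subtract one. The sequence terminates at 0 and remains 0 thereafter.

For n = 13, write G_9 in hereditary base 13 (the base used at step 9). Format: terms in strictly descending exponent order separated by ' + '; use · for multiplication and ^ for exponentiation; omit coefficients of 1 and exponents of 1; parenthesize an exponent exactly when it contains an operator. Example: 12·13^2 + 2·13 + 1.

13 + 10

[0] 13 ≡ 3·4 + 1 (base 4). Lift 5: 16. −1: 15.
[1] 15 ≡ 3·5 (base 5). Lift 6: 18. −1: 17.
[2] 17 ≡ 2·6 + 5 (base 6). Lift 7: 19. −1: 18.
[3] 18 ≡ 2·7 + 4 (base 7). Lift 8: 20. −1: 19.
[4] 19 ≡ 2·8 + 3 (base 8). Lift 9: 21. −1: 20.
[5] 20 ≡ 2·9 + 2 (base 9). Lift 10: 22. −1: 21.
[6] 21 ≡ 2·10 + 1 (base 10). Lift 11: 23. −1: 22.
[7] 22 ≡ 2·11 (base 11). Lift 12: 24. −1: 23.
[8] 23 ≡ 12 + 11 (base 12). Lift 13: 24. −1: 23.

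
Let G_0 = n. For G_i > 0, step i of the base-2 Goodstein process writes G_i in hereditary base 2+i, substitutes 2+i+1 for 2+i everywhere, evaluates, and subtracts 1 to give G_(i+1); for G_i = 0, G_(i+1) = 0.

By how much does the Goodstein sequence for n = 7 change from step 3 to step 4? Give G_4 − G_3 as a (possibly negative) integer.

43530

i=0: 7 = 2^2 + 2 + 1 (b=2); 2→3: 3^3 + 3 + 1 = 31; 31−1 = 30
i=1: 30 = 3^3 + 3 (b=3); 3→4: 4^4 + 4 = 260; 260−1 = 259
i=2: 259 = 4^4 + 3 (b=4); 4→5: 5^5 + 3 = 3128; 3128−1 = 3127
i=3: 3127 = 5^5 + 2 (b=5); 5→6: 6^6 + 2 = 46658; 46658−1 = 46657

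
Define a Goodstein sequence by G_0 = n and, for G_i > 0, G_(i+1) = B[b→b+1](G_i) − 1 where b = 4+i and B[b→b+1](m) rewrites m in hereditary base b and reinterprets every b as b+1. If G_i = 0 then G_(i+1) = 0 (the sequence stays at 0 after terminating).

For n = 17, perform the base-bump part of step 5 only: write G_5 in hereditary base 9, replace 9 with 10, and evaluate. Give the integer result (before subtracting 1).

17 —HB4→ 4^2 + 1 —bump→ 5^2 + 1 = 26 —(−1)→ 25
25 —HB5→ 5^2 —bump→ 6^2 = 36 —(−1)→ 35
35 —HB6→ 5·6 + 5 —bump→ 5·7 + 5 = 40 —(−1)→ 39
39 —HB7→ 5·7 + 4 —bump→ 5·8 + 4 = 44 —(−1)→ 43
43 —HB8→ 5·8 + 3 —bump→ 5·9 + 3 = 48 —(−1)→ 47
47 —HB9→ 5·9 + 2 —bump→ 5·10 + 2 = 52 —(−1)→ 51

52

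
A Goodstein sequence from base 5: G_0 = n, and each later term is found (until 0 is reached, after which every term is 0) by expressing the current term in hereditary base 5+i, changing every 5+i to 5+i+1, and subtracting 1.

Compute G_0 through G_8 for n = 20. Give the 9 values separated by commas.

20, 23, 25, 27, 29, 31, 33, 35, 36

step 0: 20 = 4·5; sub 6 for 5: 4·6; = 24; G_1 = 24−1 = 23
step 1: 23 = 3·6 + 5; sub 7 for 6: 3·7 + 5; = 26; G_2 = 26−1 = 25
step 2: 25 = 3·7 + 4; sub 8 for 7: 3·8 + 4; = 28; G_3 = 28−1 = 27
step 3: 27 = 3·8 + 3; sub 9 for 8: 3·9 + 3; = 30; G_4 = 30−1 = 29
step 4: 29 = 3·9 + 2; sub 10 for 9: 3·10 + 2; = 32; G_5 = 32−1 = 31
step 5: 31 = 3·10 + 1; sub 11 for 10: 3·11 + 1; = 34; G_6 = 34−1 = 33
step 6: 33 = 3·11; sub 12 for 11: 3·12; = 36; G_7 = 36−1 = 35
step 7: 35 = 2·12 + 11; sub 13 for 12: 2·13 + 11; = 37; G_8 = 37−1 = 36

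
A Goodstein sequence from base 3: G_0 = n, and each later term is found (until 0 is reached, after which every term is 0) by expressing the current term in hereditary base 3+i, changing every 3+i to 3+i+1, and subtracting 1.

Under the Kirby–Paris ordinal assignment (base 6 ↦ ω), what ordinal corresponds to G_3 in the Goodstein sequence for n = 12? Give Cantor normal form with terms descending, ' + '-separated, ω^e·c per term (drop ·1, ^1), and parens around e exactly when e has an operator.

G_0=12  [base 3] 3^2 + 3  →[3↦4]→  4^2 + 4 = 20  −1 ⇒ G_1=19
G_1=19  [base 4] 4^2 + 3  →[4↦5]→  5^2 + 3 = 28  −1 ⇒ G_2=27
G_2=27  [base 5] 5^2 + 2  →[5↦6]→  6^2 + 2 = 38  −1 ⇒ G_3=37
G_3=37  [base 6] 6^2 + 1  →[6↦7]→  7^2 + 1 = 50  −1 ⇒ G_4=49

ω^2 + 1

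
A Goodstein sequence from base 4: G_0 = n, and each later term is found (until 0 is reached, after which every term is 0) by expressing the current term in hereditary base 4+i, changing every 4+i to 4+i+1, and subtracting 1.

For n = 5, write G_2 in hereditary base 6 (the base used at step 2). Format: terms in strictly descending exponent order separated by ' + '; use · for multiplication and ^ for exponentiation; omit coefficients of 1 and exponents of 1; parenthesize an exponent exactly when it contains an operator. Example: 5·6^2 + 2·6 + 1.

step 0: 5 = 4 + 1; sub 5 for 4: 5 + 1; = 6; G_1 = 6−1 = 5
step 1: 5 = 5; sub 6 for 5: 6; = 6; G_2 = 6−1 = 5
step 2: 5 = 5; sub 7 for 6: 5; = 5; G_3 = 5−1 = 4

5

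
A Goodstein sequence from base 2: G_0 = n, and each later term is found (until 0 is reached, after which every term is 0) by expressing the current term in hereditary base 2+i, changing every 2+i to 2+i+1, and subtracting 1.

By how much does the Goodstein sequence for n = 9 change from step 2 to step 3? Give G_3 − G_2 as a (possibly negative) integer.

(0) 9|_2 = 2^(2 + 1) + 1 ↦ 3^(3 + 1) + 1|_3 = 82 ⇒ 81
(1) 81|_3 = 3^(3 + 1) ↦ 4^(4 + 1)|_4 = 1024 ⇒ 1023
(2) 1023|_4 = 3·4^4 + 3·4^3 + 3·4^2 + 3·4 + 3 ↦ 3·5^5 + 3·5^3 + 3·5^2 + 3·5 + 3|_5 = 9843 ⇒ 9842

8819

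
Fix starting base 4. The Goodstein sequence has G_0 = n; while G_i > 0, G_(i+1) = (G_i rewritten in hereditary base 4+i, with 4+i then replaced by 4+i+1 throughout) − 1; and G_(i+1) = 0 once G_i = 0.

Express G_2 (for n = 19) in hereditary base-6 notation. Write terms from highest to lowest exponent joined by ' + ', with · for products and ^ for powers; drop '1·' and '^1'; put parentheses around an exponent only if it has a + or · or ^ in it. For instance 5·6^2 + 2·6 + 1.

G_0=19  [base 4] 4^2 + 3  →[4↦5]→  5^2 + 3 = 28  −1 ⇒ G_1=27
G_1=27  [base 5] 5^2 + 2  →[5↦6]→  6^2 + 2 = 38  −1 ⇒ G_2=37
G_2=37  [base 6] 6^2 + 1  →[6↦7]→  7^2 + 1 = 50  −1 ⇒ G_3=49

6^2 + 1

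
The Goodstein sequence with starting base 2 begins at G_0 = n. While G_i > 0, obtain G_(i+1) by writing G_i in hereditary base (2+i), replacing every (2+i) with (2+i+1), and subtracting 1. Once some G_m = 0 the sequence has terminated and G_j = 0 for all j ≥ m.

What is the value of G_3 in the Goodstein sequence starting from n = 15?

18752

base 2: 15 = 2^(2 + 1) + 2^2 + 2 + 1; at 3: 3^(3 + 1) + 3^3 + 3 + 1 = 112; next = 111
base 3: 111 = 3^(3 + 1) + 3^3 + 3; at 4: 4^(4 + 1) + 4^4 + 4 = 1284; next = 1283
base 4: 1283 = 4^(4 + 1) + 4^4 + 3; at 5: 5^(5 + 1) + 5^5 + 3 = 18753; next = 18752
base 5: 18752 = 5^(5 + 1) + 5^5 + 2; at 6: 6^(6 + 1) + 6^6 + 2 = 326594; next = 326593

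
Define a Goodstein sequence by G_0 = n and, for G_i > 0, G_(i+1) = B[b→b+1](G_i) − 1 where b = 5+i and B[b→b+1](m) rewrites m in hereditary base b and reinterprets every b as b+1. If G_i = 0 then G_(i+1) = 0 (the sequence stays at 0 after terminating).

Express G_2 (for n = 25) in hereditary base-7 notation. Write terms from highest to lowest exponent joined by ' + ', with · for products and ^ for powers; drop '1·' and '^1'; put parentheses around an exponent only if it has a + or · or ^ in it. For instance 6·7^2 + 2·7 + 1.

(0) 25|_5 = 5^2 ↦ 6^2|_6 = 36 ⇒ 35
(1) 35|_6 = 5·6 + 5 ↦ 5·7 + 5|_7 = 40 ⇒ 39

5·7 + 4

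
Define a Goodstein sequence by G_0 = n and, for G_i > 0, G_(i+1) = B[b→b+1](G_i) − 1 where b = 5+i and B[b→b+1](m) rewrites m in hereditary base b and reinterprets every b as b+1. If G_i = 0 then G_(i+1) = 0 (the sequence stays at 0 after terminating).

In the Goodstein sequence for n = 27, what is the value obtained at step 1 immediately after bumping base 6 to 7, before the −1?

50

base 5: 27 = 5^2 + 2; at 6: 6^2 + 2 = 38; next = 37
base 6: 37 = 6^2 + 1; at 7: 7^2 + 1 = 50; next = 49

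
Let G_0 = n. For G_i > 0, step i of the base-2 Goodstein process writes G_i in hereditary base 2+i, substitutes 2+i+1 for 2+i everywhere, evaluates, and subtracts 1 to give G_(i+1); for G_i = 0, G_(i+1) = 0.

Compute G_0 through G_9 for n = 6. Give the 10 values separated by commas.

G_0=6  [base 2] 2^2 + 2  →[2↦3]→  3^3 + 3 = 30  −1 ⇒ G_1=29
G_1=29  [base 3] 3^3 + 2  →[3↦4]→  4^4 + 2 = 258  −1 ⇒ G_2=257
G_2=257  [base 4] 4^4 + 1  →[4↦5]→  5^5 + 1 = 3126  −1 ⇒ G_3=3125
G_3=3125  [base 5] 5^5  →[5↦6]→  6^6 = 46656  −1 ⇒ G_4=46655
G_4=46655  [base 6] 5·6^5 + 5·6^4 + 5·6^3 + 5·6^2 + 5·6 + 5  →[6↦7]→  5·7^5 + 5·7^4 + 5·7^3 + 5·7^2 + 5·7 + 5 = 98040  −1 ⇒ G_5=98039
G_5=98039  [base 7] 5·7^5 + 5·7^4 + 5·7^3 + 5·7^2 + 5·7 + 4  →[7↦8]→  5·8^5 + 5·8^4 + 5·8^3 + 5·8^2 + 5·8 + 4 = 187244  −1 ⇒ G_6=187243
G_6=187243  [base 8] 5·8^5 + 5·8^4 + 5·8^3 + 5·8^2 + 5·8 + 3  →[8↦9]→  5·9^5 + 5·9^4 + 5·9^3 + 5·9^2 + 5·9 + 3 = 332148  −1 ⇒ G_7=332147
G_7=332147  [base 9] 5·9^5 + 5·9^4 + 5·9^3 + 5·9^2 + 5·9 + 2  →[9↦10]→  5·10^5 + 5·10^4 + 5·10^3 + 5·10^2 + 5·10 + 2 = 555552  −1 ⇒ G_8=555551
G_8=555551  [base 10] 5·10^5 + 5·10^4 + 5·10^3 + 5·10^2 + 5·10 + 1  →[10↦11]→  5·11^5 + 5·11^4 + 5·11^3 + 5·11^2 + 5·11 + 1 = 885776  −1 ⇒ G_9=885775

6, 29, 257, 3125, 46655, 98039, 187243, 332147, 555551, 885775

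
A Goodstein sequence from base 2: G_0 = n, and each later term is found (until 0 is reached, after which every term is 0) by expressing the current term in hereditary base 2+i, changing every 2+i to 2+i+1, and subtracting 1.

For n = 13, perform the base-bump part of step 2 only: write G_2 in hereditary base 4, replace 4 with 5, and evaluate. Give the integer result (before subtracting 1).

16093

base 2: 13 = 2^(2 + 1) + 2^2 + 1; at 3: 3^(3 + 1) + 3^3 + 1 = 109; next = 108
base 3: 108 = 3^(3 + 1) + 3^3; at 4: 4^(4 + 1) + 4^4 = 1280; next = 1279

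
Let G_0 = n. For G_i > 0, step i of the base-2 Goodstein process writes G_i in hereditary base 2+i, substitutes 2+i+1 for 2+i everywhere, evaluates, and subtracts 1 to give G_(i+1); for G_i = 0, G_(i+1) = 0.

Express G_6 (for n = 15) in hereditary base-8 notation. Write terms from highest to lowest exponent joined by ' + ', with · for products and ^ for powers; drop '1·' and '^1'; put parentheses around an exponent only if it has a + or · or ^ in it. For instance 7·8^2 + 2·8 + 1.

8^(8 + 1) + 7·8^7 + 7·8^6 + 7·8^5 + 7·8^4 + 7·8^3 + 7·8^2 + 7·8 + 7

[0] 15 ≡ 2^(2 + 1) + 2^2 + 2 + 1 (base 2). Lift 3: 112. −1: 111.
[1] 111 ≡ 3^(3 + 1) + 3^3 + 3 (base 3). Lift 4: 1284. −1: 1283.
[2] 1283 ≡ 4^(4 + 1) + 4^4 + 3 (base 4). Lift 5: 18753. −1: 18752.
[3] 18752 ≡ 5^(5 + 1) + 5^5 + 2 (base 5). Lift 6: 326594. −1: 326593.
[4] 326593 ≡ 6^(6 + 1) + 6^6 + 1 (base 6). Lift 7: 6588345. −1: 6588344.
[5] 6588344 ≡ 7^(7 + 1) + 7^7 (base 7). Lift 8: 150994944. −1: 150994943.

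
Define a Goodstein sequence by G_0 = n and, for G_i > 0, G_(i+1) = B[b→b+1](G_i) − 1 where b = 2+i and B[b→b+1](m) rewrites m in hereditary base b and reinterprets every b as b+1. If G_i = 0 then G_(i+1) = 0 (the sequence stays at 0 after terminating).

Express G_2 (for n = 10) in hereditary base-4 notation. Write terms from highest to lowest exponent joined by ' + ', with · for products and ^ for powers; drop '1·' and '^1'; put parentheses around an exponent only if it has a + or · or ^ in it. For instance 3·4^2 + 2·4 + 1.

4^(4 + 1) + 1

(0) 10|_2 = 2^(2 + 1) + 2 ↦ 3^(3 + 1) + 3|_3 = 84 ⇒ 83
(1) 83|_3 = 3^(3 + 1) + 2 ↦ 4^(4 + 1) + 2|_4 = 1026 ⇒ 1025
(2) 1025|_4 = 4^(4 + 1) + 1 ↦ 5^(5 + 1) + 1|_5 = 15626 ⇒ 15625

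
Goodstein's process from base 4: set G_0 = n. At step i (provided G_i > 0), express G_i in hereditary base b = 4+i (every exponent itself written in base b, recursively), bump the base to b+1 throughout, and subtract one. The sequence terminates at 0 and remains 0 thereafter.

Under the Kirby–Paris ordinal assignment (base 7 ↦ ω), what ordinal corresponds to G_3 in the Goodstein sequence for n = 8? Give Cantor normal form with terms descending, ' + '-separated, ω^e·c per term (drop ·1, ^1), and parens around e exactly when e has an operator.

step 0: 8 = 2·4; sub 5 for 4: 2·5; = 10; G_1 = 10−1 = 9
step 1: 9 = 5 + 4; sub 6 for 5: 6 + 4; = 10; G_2 = 10−1 = 9
step 2: 9 = 6 + 3; sub 7 for 6: 7 + 3; = 10; G_3 = 10−1 = 9
step 3: 9 = 7 + 2; sub 8 for 7: 8 + 2; = 10; G_4 = 10−1 = 9

ω + 2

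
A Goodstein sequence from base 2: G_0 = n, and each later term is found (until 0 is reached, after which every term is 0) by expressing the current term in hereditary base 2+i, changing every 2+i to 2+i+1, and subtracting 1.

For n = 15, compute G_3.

18752

(0) 15|_2 = 2^(2 + 1) + 2^2 + 2 + 1 ↦ 3^(3 + 1) + 3^3 + 3 + 1|_3 = 112 ⇒ 111
(1) 111|_3 = 3^(3 + 1) + 3^3 + 3 ↦ 4^(4 + 1) + 4^4 + 4|_4 = 1284 ⇒ 1283
(2) 1283|_4 = 4^(4 + 1) + 4^4 + 3 ↦ 5^(5 + 1) + 5^5 + 3|_5 = 18753 ⇒ 18752
(3) 18752|_5 = 5^(5 + 1) + 5^5 + 2 ↦ 6^(6 + 1) + 6^6 + 2|_6 = 326594 ⇒ 326593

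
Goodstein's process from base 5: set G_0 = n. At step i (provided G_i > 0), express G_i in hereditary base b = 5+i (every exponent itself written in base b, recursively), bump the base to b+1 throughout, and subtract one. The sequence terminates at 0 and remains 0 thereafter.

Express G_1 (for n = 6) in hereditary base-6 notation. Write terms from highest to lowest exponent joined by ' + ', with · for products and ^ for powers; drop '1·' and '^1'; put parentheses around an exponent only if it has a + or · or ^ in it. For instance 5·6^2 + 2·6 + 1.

step 0: 6 = 5 + 1; sub 6 for 5: 6 + 1; = 7; G_1 = 7−1 = 6
step 1: 6 = 6; sub 7 for 6: 7; = 7; G_2 = 7−1 = 6

6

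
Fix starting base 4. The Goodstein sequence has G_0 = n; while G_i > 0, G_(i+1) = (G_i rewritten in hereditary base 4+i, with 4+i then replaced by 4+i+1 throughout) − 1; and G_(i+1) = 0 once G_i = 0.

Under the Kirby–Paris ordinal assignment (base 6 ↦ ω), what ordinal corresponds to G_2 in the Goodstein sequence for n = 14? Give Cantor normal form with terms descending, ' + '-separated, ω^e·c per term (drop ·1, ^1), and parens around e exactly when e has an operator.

ω·3

G_0 = 14. HB_4(14) = 3·4 + 2. Bump = 17. G_1 = 16.
G_1 = 16. HB_5(16) = 3·5 + 1. Bump = 19. G_2 = 18.
G_2 = 18. HB_6(18) = 3·6. Bump = 21. G_3 = 20.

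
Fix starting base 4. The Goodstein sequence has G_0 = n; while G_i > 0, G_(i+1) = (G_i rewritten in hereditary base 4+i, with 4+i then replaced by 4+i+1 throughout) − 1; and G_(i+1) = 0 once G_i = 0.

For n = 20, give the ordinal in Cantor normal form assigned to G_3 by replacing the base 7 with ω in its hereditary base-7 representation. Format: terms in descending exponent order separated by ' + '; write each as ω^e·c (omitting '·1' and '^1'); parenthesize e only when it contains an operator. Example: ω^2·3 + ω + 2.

(0) 20|_4 = 4^2 + 4 ↦ 5^2 + 5|_5 = 30 ⇒ 29
(1) 29|_5 = 5^2 + 4 ↦ 6^2 + 4|_6 = 40 ⇒ 39
(2) 39|_6 = 6^2 + 3 ↦ 7^2 + 3|_7 = 52 ⇒ 51
(3) 51|_7 = 7^2 + 2 ↦ 8^2 + 2|_8 = 66 ⇒ 65

ω^2 + 2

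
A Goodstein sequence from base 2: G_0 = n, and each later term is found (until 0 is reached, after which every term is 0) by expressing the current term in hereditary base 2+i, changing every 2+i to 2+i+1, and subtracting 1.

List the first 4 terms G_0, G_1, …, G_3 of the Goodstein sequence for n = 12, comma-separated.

G_0=12  [base 2] 2^(2 + 1) + 2^2  →[2↦3]→  3^(3 + 1) + 3^3 = 108  −1 ⇒ G_1=107
G_1=107  [base 3] 3^(3 + 1) + 2·3^2 + 2·3 + 2  →[3↦4]→  4^(4 + 1) + 2·4^2 + 2·4 + 2 = 1066  −1 ⇒ G_2=1065
G_2=1065  [base 4] 4^(4 + 1) + 2·4^2 + 2·4 + 1  →[4↦5]→  5^(5 + 1) + 2·5^2 + 2·5 + 1 = 15686  −1 ⇒ G_3=15685

12, 107, 1065, 15685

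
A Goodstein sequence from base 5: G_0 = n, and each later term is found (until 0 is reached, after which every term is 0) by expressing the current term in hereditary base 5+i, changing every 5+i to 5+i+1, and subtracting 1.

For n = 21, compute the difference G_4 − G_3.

[0] 21 ≡ 4·5 + 1 (base 5). Lift 6: 25. −1: 24.
[1] 24 ≡ 4·6 (base 6). Lift 7: 28. −1: 27.
[2] 27 ≡ 3·7 + 6 (base 7). Lift 8: 30. −1: 29.
[3] 29 ≡ 3·8 + 5 (base 8). Lift 9: 32. −1: 31.

2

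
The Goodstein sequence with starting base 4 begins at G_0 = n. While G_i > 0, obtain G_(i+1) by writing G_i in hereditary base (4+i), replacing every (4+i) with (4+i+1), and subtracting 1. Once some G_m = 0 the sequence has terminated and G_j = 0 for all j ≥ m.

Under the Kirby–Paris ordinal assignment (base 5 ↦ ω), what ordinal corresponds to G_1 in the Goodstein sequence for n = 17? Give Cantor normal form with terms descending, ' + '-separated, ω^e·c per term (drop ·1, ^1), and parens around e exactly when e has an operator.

G_0=17  [base 4] 4^2 + 1  →[4↦5]→  5^2 + 1 = 26  −1 ⇒ G_1=25
G_1=25  [base 5] 5^2  →[5↦6]→  6^2 = 36  −1 ⇒ G_2=35

ω^2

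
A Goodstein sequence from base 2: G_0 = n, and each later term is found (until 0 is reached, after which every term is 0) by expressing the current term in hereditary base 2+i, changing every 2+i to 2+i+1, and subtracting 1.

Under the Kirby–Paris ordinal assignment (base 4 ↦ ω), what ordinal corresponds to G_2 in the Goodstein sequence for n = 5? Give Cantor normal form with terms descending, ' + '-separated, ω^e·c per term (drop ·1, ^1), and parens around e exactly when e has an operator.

ω^3·3 + ω^2·3 + ω·3 + 3

[0] 5 ≡ 2^2 + 1 (base 2). Lift 3: 28. −1: 27.
[1] 27 ≡ 3^3 (base 3). Lift 4: 256. −1: 255.
[2] 255 ≡ 3·4^3 + 3·4^2 + 3·4 + 3 (base 4). Lift 5: 468. −1: 467.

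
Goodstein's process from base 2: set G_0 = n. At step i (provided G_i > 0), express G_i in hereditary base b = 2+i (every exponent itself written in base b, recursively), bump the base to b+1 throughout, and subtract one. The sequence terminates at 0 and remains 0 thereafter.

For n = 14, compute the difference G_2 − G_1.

1171

G_0=14  [base 2] 2^(2 + 1) + 2^2 + 2  →[2↦3]→  3^(3 + 1) + 3^3 + 3 = 111  −1 ⇒ G_1=110
G_1=110  [base 3] 3^(3 + 1) + 3^3 + 2  →[3↦4]→  4^(4 + 1) + 4^4 + 2 = 1282  −1 ⇒ G_2=1281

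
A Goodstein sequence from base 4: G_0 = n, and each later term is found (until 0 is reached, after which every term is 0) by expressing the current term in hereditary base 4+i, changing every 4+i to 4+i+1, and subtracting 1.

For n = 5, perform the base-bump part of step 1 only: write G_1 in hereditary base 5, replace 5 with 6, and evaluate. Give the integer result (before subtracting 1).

step 0: 5 = 4 + 1; sub 5 for 4: 5 + 1; = 6; G_1 = 6−1 = 5
step 1: 5 = 5; sub 6 for 5: 6; = 6; G_2 = 6−1 = 5

6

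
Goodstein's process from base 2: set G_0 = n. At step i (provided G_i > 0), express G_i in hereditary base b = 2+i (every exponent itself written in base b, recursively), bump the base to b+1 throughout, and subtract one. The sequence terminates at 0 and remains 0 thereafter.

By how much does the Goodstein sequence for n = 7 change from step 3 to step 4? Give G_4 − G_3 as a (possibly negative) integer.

(0) 7|_2 = 2^2 + 2 + 1 ↦ 3^3 + 3 + 1|_3 = 31 ⇒ 30
(1) 30|_3 = 3^3 + 3 ↦ 4^4 + 4|_4 = 260 ⇒ 259
(2) 259|_4 = 4^4 + 3 ↦ 5^5 + 3|_5 = 3128 ⇒ 3127
(3) 3127|_5 = 5^5 + 2 ↦ 6^6 + 2|_6 = 46658 ⇒ 46657

43530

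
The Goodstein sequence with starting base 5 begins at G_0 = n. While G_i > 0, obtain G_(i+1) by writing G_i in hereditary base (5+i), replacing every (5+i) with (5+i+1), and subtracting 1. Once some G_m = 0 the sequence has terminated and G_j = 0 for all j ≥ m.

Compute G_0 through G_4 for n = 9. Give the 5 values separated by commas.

9 —HB5→ 5 + 4 —bump→ 6 + 4 = 10 —(−1)→ 9
9 —HB6→ 6 + 3 —bump→ 7 + 3 = 10 —(−1)→ 9
9 —HB7→ 7 + 2 —bump→ 8 + 2 = 10 —(−1)→ 9
9 —HB8→ 8 + 1 —bump→ 9 + 1 = 10 —(−1)→ 9

9, 9, 9, 9, 9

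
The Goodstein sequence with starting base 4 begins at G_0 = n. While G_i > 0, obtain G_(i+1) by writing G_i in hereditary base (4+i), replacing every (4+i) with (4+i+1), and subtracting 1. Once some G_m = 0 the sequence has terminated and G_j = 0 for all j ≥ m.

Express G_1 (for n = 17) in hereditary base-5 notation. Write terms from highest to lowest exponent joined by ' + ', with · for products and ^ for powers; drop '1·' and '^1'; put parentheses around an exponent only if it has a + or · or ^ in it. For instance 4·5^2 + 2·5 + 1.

G_0=17  [base 4] 4^2 + 1  →[4↦5]→  5^2 + 1 = 26  −1 ⇒ G_1=25
G_1=25  [base 5] 5^2  →[5↦6]→  6^2 = 36  −1 ⇒ G_2=35

5^2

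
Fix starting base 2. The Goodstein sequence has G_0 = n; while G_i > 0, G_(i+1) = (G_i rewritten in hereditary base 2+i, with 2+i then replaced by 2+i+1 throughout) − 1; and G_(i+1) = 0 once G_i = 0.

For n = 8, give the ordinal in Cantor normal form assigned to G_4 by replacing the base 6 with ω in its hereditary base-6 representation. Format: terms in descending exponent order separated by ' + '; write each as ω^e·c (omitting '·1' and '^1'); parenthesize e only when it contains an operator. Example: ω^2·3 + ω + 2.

ω^ω·2 + ω^2·2 + ω + 5

G_0 = 8. HB_2(8) = 2^(2 + 1). Bump = 81. G_1 = 80.
G_1 = 80. HB_3(80) = 2·3^3 + 2·3^2 + 2·3 + 2. Bump = 554. G_2 = 553.
G_2 = 553. HB_4(553) = 2·4^4 + 2·4^2 + 2·4 + 1. Bump = 6311. G_3 = 6310.
G_3 = 6310. HB_5(6310) = 2·5^5 + 2·5^2 + 2·5. Bump = 93396. G_4 = 93395.
G_4 = 93395. HB_6(93395) = 2·6^6 + 2·6^2 + 6 + 5. Bump = 1647196. G_5 = 1647195.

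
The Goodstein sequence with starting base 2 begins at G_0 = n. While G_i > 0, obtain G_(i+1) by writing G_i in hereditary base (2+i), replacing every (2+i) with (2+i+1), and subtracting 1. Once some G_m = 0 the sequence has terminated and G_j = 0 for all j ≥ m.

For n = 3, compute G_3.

2

(0) 3|_2 = 2 + 1 ↦ 3 + 1|_3 = 4 ⇒ 3
(1) 3|_3 = 3 ↦ 4|_4 = 4 ⇒ 3
(2) 3|_4 = 3 ↦ 3|_5 = 3 ⇒ 2
(3) 2|_5 = 2 ↦ 2|_6 = 2 ⇒ 1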